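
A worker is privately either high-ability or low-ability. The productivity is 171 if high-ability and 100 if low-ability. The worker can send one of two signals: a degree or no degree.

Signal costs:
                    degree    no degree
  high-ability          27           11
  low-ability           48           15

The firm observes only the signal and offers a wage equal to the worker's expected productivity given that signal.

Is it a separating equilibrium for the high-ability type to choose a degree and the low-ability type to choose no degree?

No

If types separate, degree earns payment 171 and no degree earns 100.
High-ability: degree gives 171 − 27 = 144; no degree gives 100 − 11 = 89. No deviation. ✓
Low-ability: no degree gives 100 − 15 = 85; degree gives 171 − 48 = 123. Would deviate. ✗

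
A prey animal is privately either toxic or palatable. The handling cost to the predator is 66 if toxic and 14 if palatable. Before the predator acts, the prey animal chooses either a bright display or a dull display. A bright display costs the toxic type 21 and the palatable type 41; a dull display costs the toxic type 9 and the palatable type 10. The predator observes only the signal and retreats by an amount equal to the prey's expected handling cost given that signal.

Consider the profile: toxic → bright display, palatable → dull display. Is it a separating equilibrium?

No

If types separate, bright display earns payment 66 and dull display earns 14.
Toxic: bright display gives 66 − 21 = 45; dull display gives 14 − 9 = 5. No deviation. ✓
Palatable: dull display gives 14 − 10 = 4; bright display gives 66 − 41 = 25. Would deviate. ✗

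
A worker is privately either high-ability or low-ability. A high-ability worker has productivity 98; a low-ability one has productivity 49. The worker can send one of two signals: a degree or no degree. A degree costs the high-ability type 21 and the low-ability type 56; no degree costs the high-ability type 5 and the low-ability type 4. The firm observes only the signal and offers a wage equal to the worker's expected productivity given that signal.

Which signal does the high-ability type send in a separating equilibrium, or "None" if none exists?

degree

Try high-ability → degree, low-ability → no degree:
  If types separate, degree earns payment 98 and no degree earns 49.
  High-ability: degree gives 98 − 21 = 77; no degree gives 49 − 5 = 44. No deviation. ✓
  Low-ability: no degree gives 49 − 4 = 45; degree gives 98 − 56 = 42. No deviation. ✓
Both hold — the high-ability type sends degree.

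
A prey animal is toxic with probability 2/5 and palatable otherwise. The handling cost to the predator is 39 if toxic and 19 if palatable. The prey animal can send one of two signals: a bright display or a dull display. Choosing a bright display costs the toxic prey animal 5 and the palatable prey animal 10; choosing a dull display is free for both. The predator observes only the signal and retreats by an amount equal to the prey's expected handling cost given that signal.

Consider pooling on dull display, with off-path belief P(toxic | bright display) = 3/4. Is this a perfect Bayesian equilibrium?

On the equilibrium path (dull display) the predator holds the prior 2/5 and pays 2/5·39 + 3/5·19 = 27. Off-path (bright display) belief 3/4 gives 3/4·39 + 1/4·19 = 34.
Toxic: dull display gives 27 − 0 = 27; bright display gives 34 − 5 = 29. Deviates. ✗
Palatable: dull display gives 27 − 0 = 27; bright display gives 34 − 10 = 24. Stays. ✓

No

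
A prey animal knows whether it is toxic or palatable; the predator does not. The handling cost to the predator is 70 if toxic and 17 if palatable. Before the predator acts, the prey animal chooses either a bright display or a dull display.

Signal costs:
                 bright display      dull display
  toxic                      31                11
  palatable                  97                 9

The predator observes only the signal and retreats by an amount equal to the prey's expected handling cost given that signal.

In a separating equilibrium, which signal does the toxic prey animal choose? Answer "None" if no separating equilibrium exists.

Try toxic → bright display, palatable → dull display:
  Under separation the predator infers type exactly: bright display → toxic (pays 70), dull display → palatable (pays 17).
  Toxic: bright display gives 70 − 31 = 39; dull display gives 17 − 11 = 6. No deviation. ✓
  Palatable: dull display gives 17 − 9 = 8; bright display gives 70 − 97 = -27. No deviation. ✓
Both hold — the toxic type sends bright display.

bright display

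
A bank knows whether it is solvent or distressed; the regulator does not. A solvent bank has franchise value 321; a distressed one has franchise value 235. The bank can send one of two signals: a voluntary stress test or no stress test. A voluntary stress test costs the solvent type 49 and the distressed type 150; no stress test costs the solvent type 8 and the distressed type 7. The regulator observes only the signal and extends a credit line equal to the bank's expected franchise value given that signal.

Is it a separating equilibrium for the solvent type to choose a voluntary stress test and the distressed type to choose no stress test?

Under separation the regulator infers type exactly: stress test → solvent (pays 321), no stress test → distressed (pays 235).
Solvent: stress test gives 321 − 49 = 272; no stress test gives 235 − 8 = 227. No deviation. ✓
Distressed: no stress test gives 235 − 7 = 228; stress test gives 321 − 150 = 171. No deviation. ✓
Both incentive constraints hold.

Yes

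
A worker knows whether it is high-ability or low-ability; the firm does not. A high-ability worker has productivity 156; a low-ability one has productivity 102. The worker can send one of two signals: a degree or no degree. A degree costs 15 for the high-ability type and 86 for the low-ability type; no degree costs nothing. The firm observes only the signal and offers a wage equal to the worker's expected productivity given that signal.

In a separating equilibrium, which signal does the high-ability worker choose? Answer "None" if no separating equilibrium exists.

degree

Try high-ability → degree, low-ability → no degree:
  If types separate, degree earns payment 156 and no degree earns 102.
  High-ability: degree gives 156 − 15 = 141; no degree gives 102 − 0 = 102. No deviation. ✓
  Low-ability: no degree gives 102 − 0 = 102; degree gives 156 − 86 = 70. No deviation. ✓
Both hold — the high-ability type sends degree.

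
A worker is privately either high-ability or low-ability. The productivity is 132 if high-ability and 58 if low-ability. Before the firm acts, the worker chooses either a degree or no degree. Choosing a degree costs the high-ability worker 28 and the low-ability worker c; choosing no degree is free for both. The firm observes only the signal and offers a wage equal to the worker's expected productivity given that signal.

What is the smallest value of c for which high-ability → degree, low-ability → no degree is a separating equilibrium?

74

Under separation: degree → high-ability (pays 132); no degree → low-ability (pays 58).
High-ability: 132 − 28 = 104 ≥ 58 − 0 = 58. Holds regardless of c. ✓
Low-ability: 58 − 0 ≥ 132 − c, so c ≥ 132 − 58 = 74.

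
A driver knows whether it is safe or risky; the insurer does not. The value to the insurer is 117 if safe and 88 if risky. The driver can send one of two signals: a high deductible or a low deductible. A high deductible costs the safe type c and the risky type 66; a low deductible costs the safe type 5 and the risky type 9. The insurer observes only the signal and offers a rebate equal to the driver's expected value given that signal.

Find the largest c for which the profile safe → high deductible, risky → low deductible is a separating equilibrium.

Under separation: high deductible → safe (pays 117); low deductible → risky (pays 88).
Risky: 88 − 9 = 79 ≥ 117 − 66 = 51. Holds regardless of c. ✓
Safe: 117 − c ≥ 88 − 5, so c ≤ 117 − 83 = 34.

34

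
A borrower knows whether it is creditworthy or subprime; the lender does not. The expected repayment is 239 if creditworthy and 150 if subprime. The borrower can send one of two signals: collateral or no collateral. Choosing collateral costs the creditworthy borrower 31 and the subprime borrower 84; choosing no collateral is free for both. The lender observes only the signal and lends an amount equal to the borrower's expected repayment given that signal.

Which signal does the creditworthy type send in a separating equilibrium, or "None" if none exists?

None

Try creditworthy → collateral, subprime → no collateral:
  If types separate, collateral earns payment 239 and no collateral earns 150.
  Creditworthy: collateral gives 239 − 31 = 208; no collateral gives 150 − 0 = 150. No deviation. ✓
  Subprime: no collateral gives 150 − 0 = 150; collateral gives 239 − 84 = 155. Would deviate. ✗
Try creditworthy → no collateral, subprime → collateral:
  If types separate, no collateral earns payment 239 and collateral earns 150.
  Creditworthy: no collateral gives 239 − 0 = 239; collateral gives 150 − 31 = 119. No deviation. ✓
  Subprime: collateral gives 150 − 84 = 66; no collateral gives 239 − 0 = 239. Would deviate. ✗
Neither assignment is incentive-compatible.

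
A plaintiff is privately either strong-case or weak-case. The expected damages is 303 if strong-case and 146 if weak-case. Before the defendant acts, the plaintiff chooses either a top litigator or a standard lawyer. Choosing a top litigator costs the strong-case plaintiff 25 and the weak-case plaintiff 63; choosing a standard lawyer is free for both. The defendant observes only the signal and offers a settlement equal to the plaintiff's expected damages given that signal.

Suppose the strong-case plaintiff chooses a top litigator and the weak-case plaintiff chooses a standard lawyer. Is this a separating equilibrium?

No

If types separate, top litigator earns payment 303 and standard lawyer earns 146.
Strong-case: top litigator gives 303 − 25 = 278; standard lawyer gives 146 − 0 = 146. No deviation. ✓
Weak-case: standard lawyer gives 146 − 0 = 146; top litigator gives 303 − 63 = 240. Would deviate. ✗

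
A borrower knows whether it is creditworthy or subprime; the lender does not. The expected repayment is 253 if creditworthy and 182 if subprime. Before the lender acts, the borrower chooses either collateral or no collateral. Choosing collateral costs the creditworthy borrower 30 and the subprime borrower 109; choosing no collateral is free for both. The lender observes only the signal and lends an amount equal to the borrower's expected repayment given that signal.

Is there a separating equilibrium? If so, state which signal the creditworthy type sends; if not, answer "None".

collateral

Try creditworthy → collateral, subprime → no collateral:
  If types separate, collateral earns payment 253 and no collateral earns 182.
  Creditworthy: collateral gives 253 − 30 = 223; no collateral gives 182 − 0 = 182. No deviation. ✓
  Subprime: no collateral gives 182 − 0 = 182; collateral gives 253 − 109 = 144. No deviation. ✓
Both hold — the creditworthy type sends collateral.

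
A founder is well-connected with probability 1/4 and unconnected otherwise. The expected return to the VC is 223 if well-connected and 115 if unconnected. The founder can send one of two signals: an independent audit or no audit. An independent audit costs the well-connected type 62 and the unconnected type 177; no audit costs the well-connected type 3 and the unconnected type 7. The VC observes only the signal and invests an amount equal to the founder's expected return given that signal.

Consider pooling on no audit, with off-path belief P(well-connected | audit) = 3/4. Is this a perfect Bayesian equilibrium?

Yes

At the pooled signal (no audit) the VC holds the prior 1/4 and pays 1/4·223 + 3/4·115 = 142. Off-path (audit) belief 3/4 gives 3/4·223 + 1/4·115 = 196.
Well-connected: no audit gives 142 − 3 = 139; audit gives 196 − 62 = 134. Stays. ✓
Unconnected: no audit gives 142 − 7 = 135; audit gives 196 − 177 = 19. Stays. ✓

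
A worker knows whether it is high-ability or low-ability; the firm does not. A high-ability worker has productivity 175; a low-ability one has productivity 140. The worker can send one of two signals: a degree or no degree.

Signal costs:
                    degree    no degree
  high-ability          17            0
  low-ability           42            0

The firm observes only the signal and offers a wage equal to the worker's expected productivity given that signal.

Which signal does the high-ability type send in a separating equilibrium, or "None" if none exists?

degree

Try high-ability → degree, low-ability → no degree:
  Under separation the firm infers type exactly: degree → high-ability (pays 175), no degree → low-ability (pays 140).
  High-ability: degree gives 175 − 17 = 158; no degree gives 140 − 0 = 140. No deviation. ✓
  Low-ability: no degree gives 140 − 0 = 140; degree gives 175 − 42 = 133. No deviation. ✓
Both hold — the high-ability type sends degree.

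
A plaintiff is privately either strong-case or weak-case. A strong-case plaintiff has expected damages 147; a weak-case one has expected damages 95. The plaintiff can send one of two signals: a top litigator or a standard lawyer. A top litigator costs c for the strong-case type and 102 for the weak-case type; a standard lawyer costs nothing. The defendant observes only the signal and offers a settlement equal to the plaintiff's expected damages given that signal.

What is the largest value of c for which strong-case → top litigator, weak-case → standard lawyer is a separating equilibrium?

52

Under separation: top litigator → strong-case (pays 147); standard lawyer → weak-case (pays 95).
Weak-case: 95 − 0 = 95 ≥ 147 − 102 = 45. Holds regardless of c. ✓
Strong-case: 147 − c ≥ 95 − 0, so c ≤ 147 − 95 = 52.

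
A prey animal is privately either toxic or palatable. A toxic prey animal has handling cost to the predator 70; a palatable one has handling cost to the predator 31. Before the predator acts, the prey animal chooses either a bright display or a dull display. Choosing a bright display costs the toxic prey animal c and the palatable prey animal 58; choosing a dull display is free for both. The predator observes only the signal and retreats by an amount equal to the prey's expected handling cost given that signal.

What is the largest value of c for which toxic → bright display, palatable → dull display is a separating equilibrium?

Under separation: bright display → toxic (pays 70); dull display → palatable (pays 31).
Palatable: 31 − 0 = 31 ≥ 70 − 58 = 12. Holds regardless of c. ✓
Toxic: 70 − c ≥ 31 − 0, so c ≤ 70 − 31 = 39.

39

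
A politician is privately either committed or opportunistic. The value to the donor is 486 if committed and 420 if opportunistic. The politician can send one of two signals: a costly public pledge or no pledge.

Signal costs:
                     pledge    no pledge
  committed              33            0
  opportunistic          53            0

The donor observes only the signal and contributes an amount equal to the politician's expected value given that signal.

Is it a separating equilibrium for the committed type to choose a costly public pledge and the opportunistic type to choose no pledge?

Under separation the donor infers type exactly: pledge → committed (pays 486), no pledge → opportunistic (pays 420).
Committed: pledge gives 486 − 33 = 453; no pledge gives 420 − 0 = 420. No deviation. ✓
Opportunistic: no pledge gives 420 − 0 = 420; pledge gives 486 − 53 = 433. Would deviate. ✗

No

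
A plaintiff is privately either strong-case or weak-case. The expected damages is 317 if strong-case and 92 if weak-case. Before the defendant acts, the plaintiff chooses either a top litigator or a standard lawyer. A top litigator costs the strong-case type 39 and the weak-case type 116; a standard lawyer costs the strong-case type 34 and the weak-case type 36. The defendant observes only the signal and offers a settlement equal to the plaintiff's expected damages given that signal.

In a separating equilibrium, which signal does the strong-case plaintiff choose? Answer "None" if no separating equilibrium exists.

Try strong-case → top litigator, weak-case → standard lawyer:
  If types separate, top litigator earns payment 317 and standard lawyer earns 92.
  Strong-case: top litigator gives 317 − 39 = 278; standard lawyer gives 92 − 34 = 58. No deviation. ✓
  Weak-case: standard lawyer gives 92 − 36 = 56; top litigator gives 317 − 116 = 201. Would deviate. ✗
Try strong-case → standard lawyer, weak-case → top litigator:
  If types separate, standard lawyer earns payment 317 and top litigator earns 92.
  Strong-case: standard lawyer gives 317 − 34 = 283; top litigator gives 92 − 39 = 53. No deviation. ✓
  Weak-case: top litigator gives 92 − 116 = -24; standard lawyer gives 317 − 36 = 281. Would deviate. ✗
Neither assignment is incentive-compatible.

None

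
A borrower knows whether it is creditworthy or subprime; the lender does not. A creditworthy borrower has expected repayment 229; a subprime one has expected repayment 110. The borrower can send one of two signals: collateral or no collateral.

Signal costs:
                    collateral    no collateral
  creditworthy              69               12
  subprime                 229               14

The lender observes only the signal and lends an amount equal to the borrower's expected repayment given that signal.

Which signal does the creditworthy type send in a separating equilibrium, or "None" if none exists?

collateral

Try creditworthy → collateral, subprime → no collateral:
  Under separation the lender infers type exactly: collateral → creditworthy (pays 229), no collateral → subprime (pays 110).
  Creditworthy: collateral gives 229 − 69 = 160; no collateral gives 110 − 12 = 98. No deviation. ✓
  Subprime: no collateral gives 110 − 14 = 96; collateral gives 229 − 229 = 0. No deviation. ✓
Both hold — the creditworthy type sends collateral.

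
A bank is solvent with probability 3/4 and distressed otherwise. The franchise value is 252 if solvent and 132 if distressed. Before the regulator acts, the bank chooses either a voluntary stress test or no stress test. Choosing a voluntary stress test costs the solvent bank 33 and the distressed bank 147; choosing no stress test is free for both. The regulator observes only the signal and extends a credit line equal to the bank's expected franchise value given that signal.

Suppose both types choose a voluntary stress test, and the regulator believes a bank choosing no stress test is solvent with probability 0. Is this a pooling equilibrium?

No

At the pooled signal (stress test) the regulator holds the prior 3/4 and pays 3/4·252 + 1/4·132 = 222. Off-path (no stress test) belief 0 gives 0·252 + 1·132 = 132.
Solvent: stress test gives 222 − 33 = 189; no stress test gives 132 − 0 = 132. Stays. ✓
Distressed: stress test gives 222 − 147 = 75; no stress test gives 132 − 0 = 132. Deviates. ✗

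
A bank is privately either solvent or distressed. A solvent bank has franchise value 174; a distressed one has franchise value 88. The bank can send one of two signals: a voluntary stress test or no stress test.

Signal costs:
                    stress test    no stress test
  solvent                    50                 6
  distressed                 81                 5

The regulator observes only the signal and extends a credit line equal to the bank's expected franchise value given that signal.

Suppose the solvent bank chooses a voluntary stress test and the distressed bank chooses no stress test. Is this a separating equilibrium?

Under separation the regulator infers type exactly: stress test → solvent (pays 174), no stress test → distressed (pays 88).
Solvent: stress test gives 174 − 50 = 124; no stress test gives 88 − 6 = 82. No deviation. ✓
Distressed: no stress test gives 88 − 5 = 83; stress test gives 174 − 81 = 93. Would deviate. ✗

No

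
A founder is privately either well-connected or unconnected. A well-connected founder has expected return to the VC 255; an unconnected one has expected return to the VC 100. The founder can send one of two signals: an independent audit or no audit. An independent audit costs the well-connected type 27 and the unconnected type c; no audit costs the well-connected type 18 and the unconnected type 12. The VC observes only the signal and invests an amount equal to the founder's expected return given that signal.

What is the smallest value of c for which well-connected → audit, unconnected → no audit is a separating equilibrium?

167

Under separation: audit → well-connected (pays 255); no audit → unconnected (pays 100).
Well-connected: 255 − 27 = 228 ≥ 100 − 18 = 82. Holds regardless of c. ✓
Unconnected: 100 − 12 ≥ 255 − c, so c ≥ 255 − 88 = 167.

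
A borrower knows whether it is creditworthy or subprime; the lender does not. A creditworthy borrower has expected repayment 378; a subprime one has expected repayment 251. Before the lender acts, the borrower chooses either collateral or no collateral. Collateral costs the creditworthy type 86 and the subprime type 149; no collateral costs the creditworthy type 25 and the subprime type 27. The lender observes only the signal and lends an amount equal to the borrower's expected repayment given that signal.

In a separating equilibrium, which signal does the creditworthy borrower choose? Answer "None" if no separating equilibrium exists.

Try creditworthy → collateral, subprime → no collateral:
  If types separate, collateral earns payment 378 and no collateral earns 251.
  Creditworthy: collateral gives 378 − 86 = 292; no collateral gives 251 − 25 = 226. No deviation. ✓
  Subprime: no collateral gives 251 − 27 = 224; collateral gives 378 − 149 = 229. Would deviate. ✗
Try creditworthy → no collateral, subprime → collateral:
  If types separate, no collateral earns payment 378 and collateral earns 251.
  Creditworthy: no collateral gives 378 − 25 = 353; collateral gives 251 − 86 = 165. No deviation. ✓
  Subprime: collateral gives 251 − 149 = 102; no collateral gives 378 − 27 = 351. Would deviate. ✗
Neither assignment is incentive-compatible.

None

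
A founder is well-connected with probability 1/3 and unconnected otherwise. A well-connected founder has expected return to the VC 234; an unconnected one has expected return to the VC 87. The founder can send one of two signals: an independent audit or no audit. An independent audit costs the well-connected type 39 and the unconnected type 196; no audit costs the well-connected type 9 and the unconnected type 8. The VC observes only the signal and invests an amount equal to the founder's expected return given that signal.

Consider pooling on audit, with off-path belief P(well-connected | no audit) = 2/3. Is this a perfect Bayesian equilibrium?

No

At the pooled signal (audit) the VC holds the prior 1/3 and pays 1/3·234 + 2/3·87 = 136. Off-path (no audit) belief 2/3 gives 2/3·234 + 1/3·87 = 185.
Well-connected: audit gives 136 − 39 = 97; no audit gives 185 − 9 = 176. Deviates. ✗
Unconnected: audit gives 136 − 196 = -60; no audit gives 185 − 8 = 177. Deviates. ✗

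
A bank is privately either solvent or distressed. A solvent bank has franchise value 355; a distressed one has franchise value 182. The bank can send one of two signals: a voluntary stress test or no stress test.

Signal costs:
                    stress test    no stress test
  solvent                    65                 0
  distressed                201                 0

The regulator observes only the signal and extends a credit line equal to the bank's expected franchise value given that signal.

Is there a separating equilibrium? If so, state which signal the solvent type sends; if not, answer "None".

Try solvent → stress test, distressed → no stress test:
  If types separate, stress test earns payment 355 and no stress test earns 182.
  Solvent: stress test gives 355 − 65 = 290; no stress test gives 182 − 0 = 182. No deviation. ✓
  Distressed: no stress test gives 182 − 0 = 182; stress test gives 355 − 201 = 154. No deviation. ✓
Both hold — the solvent type sends stress test.

stress test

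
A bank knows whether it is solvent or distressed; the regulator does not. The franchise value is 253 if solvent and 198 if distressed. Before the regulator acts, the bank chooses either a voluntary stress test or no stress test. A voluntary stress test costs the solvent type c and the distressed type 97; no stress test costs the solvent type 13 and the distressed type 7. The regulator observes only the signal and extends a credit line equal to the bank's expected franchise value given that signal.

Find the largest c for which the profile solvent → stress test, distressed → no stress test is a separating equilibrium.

Under separation: stress test → solvent (pays 253); no stress test → distressed (pays 198).
Distressed: 198 − 7 = 191 ≥ 253 − 97 = 156. Holds regardless of c. ✓
Solvent: 253 − c ≥ 198 − 13, so c ≤ 253 − 185 = 68.

68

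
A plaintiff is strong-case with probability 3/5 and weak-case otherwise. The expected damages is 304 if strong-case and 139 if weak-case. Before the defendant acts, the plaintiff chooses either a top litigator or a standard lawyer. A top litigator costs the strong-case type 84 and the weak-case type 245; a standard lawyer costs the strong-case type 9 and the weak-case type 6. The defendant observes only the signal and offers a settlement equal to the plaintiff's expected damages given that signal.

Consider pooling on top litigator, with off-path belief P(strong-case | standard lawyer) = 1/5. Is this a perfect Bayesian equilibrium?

No

On the equilibrium path (top litigator) the defendant holds the prior 3/5 and pays 3/5·304 + 2/5·139 = 238. Off-path (standard lawyer) belief 1/5 gives 1/5·304 + 4/5·139 = 172.
Strong-case: top litigator gives 238 − 84 = 154; standard lawyer gives 172 − 9 = 163. Deviates. ✗
Weak-case: top litigator gives 238 − 245 = -7; standard lawyer gives 172 − 6 = 166. Deviates. ✗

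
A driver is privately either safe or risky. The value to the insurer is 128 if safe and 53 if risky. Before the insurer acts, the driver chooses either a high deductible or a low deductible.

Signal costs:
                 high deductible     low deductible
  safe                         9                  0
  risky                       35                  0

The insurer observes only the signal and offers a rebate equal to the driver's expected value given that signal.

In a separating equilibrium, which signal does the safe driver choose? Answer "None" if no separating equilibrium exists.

None

Try safe → high deductible, risky → low deductible:
  If types separate, high deductible earns payment 128 and low deductible earns 53.
  Safe: high deductible gives 128 − 9 = 119; low deductible gives 53 − 0 = 53. No deviation. ✓
  Risky: low deductible gives 53 − 0 = 53; high deductible gives 128 − 35 = 93. Would deviate. ✗
Try safe → low deductible, risky → high deductible:
  If types separate, low deductible earns payment 128 and high deductible earns 53.
  Safe: low deductible gives 128 − 0 = 128; high deductible gives 53 − 9 = 44. No deviation. ✓
  Risky: high deductible gives 53 − 35 = 18; low deductible gives 128 − 0 = 128. Would deviate. ✗
Neither assignment is incentive-compatible.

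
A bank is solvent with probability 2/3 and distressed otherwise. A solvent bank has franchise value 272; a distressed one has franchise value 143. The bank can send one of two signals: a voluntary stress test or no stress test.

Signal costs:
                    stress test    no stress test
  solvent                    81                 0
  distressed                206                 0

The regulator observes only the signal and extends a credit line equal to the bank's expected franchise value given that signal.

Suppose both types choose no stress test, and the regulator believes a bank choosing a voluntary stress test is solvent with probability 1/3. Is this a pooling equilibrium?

Yes

At the pooled signal (no stress test) the regulator holds the prior 2/3 and pays 2/3·272 + 1/3·143 = 229. Off-path (stress test) belief 1/3 gives 1/3·272 + 2/3·143 = 186.
Solvent: no stress test gives 229 − 0 = 229; stress test gives 186 − 81 = 105. Stays. ✓
Distressed: no stress test gives 229 − 0 = 229; stress test gives 186 − 206 = -20. Stays. ✓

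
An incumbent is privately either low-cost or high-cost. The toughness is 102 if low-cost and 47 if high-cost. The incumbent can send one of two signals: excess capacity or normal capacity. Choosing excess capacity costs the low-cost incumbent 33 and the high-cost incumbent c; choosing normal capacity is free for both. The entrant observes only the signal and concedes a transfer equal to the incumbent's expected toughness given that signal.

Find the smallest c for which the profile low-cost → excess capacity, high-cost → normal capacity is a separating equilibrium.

Under separation: excess capacity → low-cost (pays 102); normal capacity → high-cost (pays 47).
Low-cost: 102 − 33 = 69 ≥ 47 − 0 = 47. Holds regardless of c. ✓
High-cost: 47 − 0 ≥ 102 − c, so c ≥ 102 − 47 = 55.

55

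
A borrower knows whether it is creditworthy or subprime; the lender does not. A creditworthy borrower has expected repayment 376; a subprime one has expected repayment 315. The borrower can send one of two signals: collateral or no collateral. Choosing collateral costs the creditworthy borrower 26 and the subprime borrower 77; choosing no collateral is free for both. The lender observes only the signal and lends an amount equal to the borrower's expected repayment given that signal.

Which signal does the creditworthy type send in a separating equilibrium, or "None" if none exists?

Try creditworthy → collateral, subprime → no collateral:
  Under separation the lender infers type exactly: collateral → creditworthy (pays 376), no collateral → subprime (pays 315).
  Creditworthy: collateral gives 376 − 26 = 350; no collateral gives 315 − 0 = 315. No deviation. ✓
  Subprime: no collateral gives 315 − 0 = 315; collateral gives 376 − 77 = 299. No deviation. ✓
Both hold — the creditworthy type sends collateral.

collateral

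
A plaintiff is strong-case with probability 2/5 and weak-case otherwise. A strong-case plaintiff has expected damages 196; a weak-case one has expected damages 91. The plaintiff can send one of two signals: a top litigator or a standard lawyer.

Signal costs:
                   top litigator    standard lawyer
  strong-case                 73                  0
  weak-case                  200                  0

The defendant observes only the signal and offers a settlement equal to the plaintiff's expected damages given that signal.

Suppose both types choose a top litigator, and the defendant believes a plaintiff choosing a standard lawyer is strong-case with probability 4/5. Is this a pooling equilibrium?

No

At the pooled signal (top litigator) the defendant holds the prior 2/5 and pays 2/5·196 + 3/5·91 = 133. Off-path (standard lawyer) belief 4/5 gives 4/5·196 + 1/5·91 = 175.
Strong-case: top litigator gives 133 − 73 = 60; standard lawyer gives 175 − 0 = 175. Deviates. ✗
Weak-case: top litigator gives 133 − 200 = -67; standard lawyer gives 175 − 0 = 175. Deviates. ✗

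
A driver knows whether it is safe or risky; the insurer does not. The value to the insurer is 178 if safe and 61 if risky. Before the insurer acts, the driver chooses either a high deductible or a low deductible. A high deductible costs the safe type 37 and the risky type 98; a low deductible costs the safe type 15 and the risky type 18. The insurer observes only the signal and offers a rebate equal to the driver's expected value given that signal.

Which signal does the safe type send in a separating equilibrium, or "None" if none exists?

None

Try safe → high deductible, risky → low deductible:
  If types separate, high deductible earns payment 178 and low deductible earns 61.
  Safe: high deductible gives 178 − 37 = 141; low deductible gives 61 − 15 = 46. No deviation. ✓
  Risky: low deductible gives 61 − 18 = 43; high deductible gives 178 − 98 = 80. Would deviate. ✗
Try safe → low deductible, risky → high deductible:
  If types separate, low deductible earns payment 178 and high deductible earns 61.
  Safe: low deductible gives 178 − 15 = 163; high deductible gives 61 − 37 = 24. No deviation. ✓
  Risky: high deductible gives 61 − 98 = -37; low deductible gives 178 − 18 = 160. Would deviate. ✗
Neither assignment is incentive-compatible.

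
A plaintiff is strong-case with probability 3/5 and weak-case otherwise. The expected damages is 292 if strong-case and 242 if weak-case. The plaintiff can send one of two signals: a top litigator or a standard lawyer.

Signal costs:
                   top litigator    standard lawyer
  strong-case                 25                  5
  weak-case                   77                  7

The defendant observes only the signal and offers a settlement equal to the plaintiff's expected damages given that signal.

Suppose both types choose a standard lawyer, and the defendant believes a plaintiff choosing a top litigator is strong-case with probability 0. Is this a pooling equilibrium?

Yes

At the pooled signal (standard lawyer) the defendant holds the prior 3/5 and pays 3/5·292 + 2/5·242 = 272. Off-path (top litigator) belief 0 gives 0·292 + 1·242 = 242.
Strong-case: standard lawyer gives 272 − 5 = 267; top litigator gives 242 − 25 = 217. Stays. ✓
Weak-case: standard lawyer gives 272 − 7 = 265; top litigator gives 242 − 77 = 165. Stays. ✓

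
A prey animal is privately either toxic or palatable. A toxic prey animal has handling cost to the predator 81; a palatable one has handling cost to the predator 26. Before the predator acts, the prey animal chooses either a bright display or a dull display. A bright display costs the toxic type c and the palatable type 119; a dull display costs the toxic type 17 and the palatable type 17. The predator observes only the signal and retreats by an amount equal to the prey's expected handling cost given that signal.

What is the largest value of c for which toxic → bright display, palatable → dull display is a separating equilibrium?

Under separation: bright display → toxic (pays 81); dull display → palatable (pays 26).
Palatable: 26 − 17 = 9 ≥ 81 − 119 = -38. Holds regardless of c. ✓
Toxic: 81 − c ≥ 26 − 17, so c ≤ 81 − 9 = 72.

72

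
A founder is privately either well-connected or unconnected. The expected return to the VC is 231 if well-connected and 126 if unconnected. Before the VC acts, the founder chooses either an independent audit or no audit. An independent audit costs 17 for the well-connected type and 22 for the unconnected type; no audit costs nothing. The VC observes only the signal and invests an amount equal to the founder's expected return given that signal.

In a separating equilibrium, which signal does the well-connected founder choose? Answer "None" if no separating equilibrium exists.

None

Try well-connected → audit, unconnected → no audit:
  Under separation the VC infers type exactly: audit → well-connected (pays 231), no audit → unconnected (pays 126).
  Well-connected: audit gives 231 − 17 = 214; no audit gives 126 − 0 = 126. No deviation. ✓
  Unconnected: no audit gives 126 − 0 = 126; audit gives 231 − 22 = 209. Would deviate. ✗
Try well-connected → no audit, unconnected → audit:
  Under separation the VC infers type exactly: no audit → well-connected (pays 231), audit → unconnected (pays 126).
  Well-connected: no audit gives 231 − 0 = 231; audit gives 126 − 17 = 109. No deviation. ✓
  Unconnected: audit gives 126 − 22 = 104; no audit gives 231 − 0 = 231. Would deviate. ✗
Neither assignment is incentive-compatible.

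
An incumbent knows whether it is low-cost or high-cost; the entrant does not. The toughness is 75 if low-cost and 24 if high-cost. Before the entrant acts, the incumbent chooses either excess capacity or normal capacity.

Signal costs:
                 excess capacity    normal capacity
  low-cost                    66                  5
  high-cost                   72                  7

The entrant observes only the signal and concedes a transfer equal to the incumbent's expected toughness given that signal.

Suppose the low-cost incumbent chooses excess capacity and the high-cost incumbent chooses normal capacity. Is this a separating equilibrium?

No

If types separate, excess capacity earns payment 75 and normal capacity earns 24.
Low-cost: excess capacity gives 75 − 66 = 9; normal capacity gives 24 − 5 = 19. Would deviate. ✗
High-cost: normal capacity gives 24 − 7 = 17; excess capacity gives 75 − 72 = 3. No deviation. ✓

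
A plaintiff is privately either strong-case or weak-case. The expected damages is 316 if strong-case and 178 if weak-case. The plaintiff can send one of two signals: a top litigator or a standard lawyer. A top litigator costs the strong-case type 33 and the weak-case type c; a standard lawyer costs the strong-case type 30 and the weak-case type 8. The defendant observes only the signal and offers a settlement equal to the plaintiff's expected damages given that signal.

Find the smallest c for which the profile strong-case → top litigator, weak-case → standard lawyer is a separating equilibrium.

Under separation: top litigator → strong-case (pays 316); standard lawyer → weak-case (pays 178).
Strong-case: 316 − 33 = 283 ≥ 178 − 30 = 148. Holds regardless of c. ✓
Weak-case: 178 − 8 ≥ 316 − c, so c ≥ 316 − 170 = 146.

146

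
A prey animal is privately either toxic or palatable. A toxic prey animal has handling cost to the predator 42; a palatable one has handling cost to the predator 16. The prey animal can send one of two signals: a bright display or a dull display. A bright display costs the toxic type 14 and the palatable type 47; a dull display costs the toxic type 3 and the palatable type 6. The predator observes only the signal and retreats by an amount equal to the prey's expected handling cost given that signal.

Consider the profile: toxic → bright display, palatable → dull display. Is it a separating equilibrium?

Yes

If types separate, bright display earns payment 42 and dull display earns 16.
Toxic: bright display gives 42 − 14 = 28; dull display gives 16 − 3 = 13. No deviation. ✓
Palatable: dull display gives 16 − 6 = 10; bright display gives 42 − 47 = -5. No deviation. ✓
Neither type gains from mimicking the other.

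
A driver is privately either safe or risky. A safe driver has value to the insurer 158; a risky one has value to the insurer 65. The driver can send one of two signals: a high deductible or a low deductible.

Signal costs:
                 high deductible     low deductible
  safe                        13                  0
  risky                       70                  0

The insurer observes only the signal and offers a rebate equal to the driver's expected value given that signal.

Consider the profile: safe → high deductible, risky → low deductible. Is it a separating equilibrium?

No

If types separate, high deductible earns payment 158 and low deductible earns 65.
Safe: high deductible gives 158 − 13 = 145; low deductible gives 65 − 0 = 65. No deviation. ✓
Risky: low deductible gives 65 − 0 = 65; high deductible gives 158 − 70 = 88. Would deviate. ✗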